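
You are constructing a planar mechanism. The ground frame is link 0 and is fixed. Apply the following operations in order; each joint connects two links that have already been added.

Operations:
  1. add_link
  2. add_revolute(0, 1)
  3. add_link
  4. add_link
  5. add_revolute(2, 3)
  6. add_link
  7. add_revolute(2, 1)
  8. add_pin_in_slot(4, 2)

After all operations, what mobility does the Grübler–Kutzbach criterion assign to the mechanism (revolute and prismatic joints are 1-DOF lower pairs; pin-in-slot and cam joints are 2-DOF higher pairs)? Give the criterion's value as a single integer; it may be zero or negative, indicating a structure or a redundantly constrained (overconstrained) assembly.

M = 5

(L,J1,J2)=(1,0,0); link0 fixed
link1: (2,0,0)
R 0-1 [J1]: (2,1,0)
link2: (3,1,0)
link3: (4,1,0)
R 2-3 [J1]: (4,2,0)
link4: (5,2,0)
R 2-1 [J1]: (5,3,0)
PS 4-2 [J2]: (5,3,1)
Grübler: 3·4 − 2·3 − 1 = 5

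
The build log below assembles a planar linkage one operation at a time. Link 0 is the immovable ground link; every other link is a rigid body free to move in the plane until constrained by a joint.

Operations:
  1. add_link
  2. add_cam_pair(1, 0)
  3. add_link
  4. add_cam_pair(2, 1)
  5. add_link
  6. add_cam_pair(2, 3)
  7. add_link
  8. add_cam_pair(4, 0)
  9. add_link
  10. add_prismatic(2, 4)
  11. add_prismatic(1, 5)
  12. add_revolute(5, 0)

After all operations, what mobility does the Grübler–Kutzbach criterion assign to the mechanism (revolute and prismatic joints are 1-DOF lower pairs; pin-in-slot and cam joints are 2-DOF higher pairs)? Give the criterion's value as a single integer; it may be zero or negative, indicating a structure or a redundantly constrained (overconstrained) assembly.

ground; <1,0,0>
#1 <2,0,0>
C:1↔0 J2 <2,0,1>
#2 <3,0,1>
C:2↔1 J2 <3,0,2>
#3 <4,0,2>
C:2↔3 J2 <4,0,3>
#4 <5,0,3>
C:4↔0 J2 <5,0,4>
#5 <6,0,4>
P:2↔4 J1 <6,1,4>
P:1↔5 J1 <6,2,4>
R:5↔0 J1 <6,3,4>
3×5 − 2×3 − 1×4 = 5

M = 5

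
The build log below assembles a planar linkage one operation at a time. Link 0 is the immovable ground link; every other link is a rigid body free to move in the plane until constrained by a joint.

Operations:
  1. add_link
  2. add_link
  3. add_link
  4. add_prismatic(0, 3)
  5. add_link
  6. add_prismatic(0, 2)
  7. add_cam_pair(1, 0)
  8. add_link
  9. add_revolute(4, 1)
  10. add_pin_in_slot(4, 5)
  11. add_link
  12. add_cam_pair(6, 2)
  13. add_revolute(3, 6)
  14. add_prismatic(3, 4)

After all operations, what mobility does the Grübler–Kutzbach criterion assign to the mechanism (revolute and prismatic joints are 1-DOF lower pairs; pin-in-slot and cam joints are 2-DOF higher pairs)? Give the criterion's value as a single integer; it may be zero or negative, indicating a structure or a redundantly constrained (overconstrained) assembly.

L=1 J1=0 J2=0
add link → L=2 J1=0 J2=0
add link → L=3 J1=0 J2=0
add link → L=4 J1=0 J2=0
P@0,3 dof=1 J1 → L=4 J1=1 J2=0
add link → L=5 J1=1 J2=0
P@0,2 dof=1 J1 → L=5 J1=2 J2=0
C@1,0 dof=2 J2 → L=5 J1=2 J2=1
add link → L=6 J1=2 J2=1
R@4,1 dof=1 J1 → L=6 J1=3 J2=1
PS@4,5 dof=2 J2 → L=6 J1=3 J2=2
add link → L=7 J1=3 J2=2
C@6,2 dof=2 J2 → L=7 J1=3 J2=3
R@3,6 dof=1 J1 → L=7 J1=4 J2=3
P@3,4 dof=1 J1 → L=7 J1=5 J2=3
M=3(L−1)−2J1−J2=3·6−2·5−3=5

M = 5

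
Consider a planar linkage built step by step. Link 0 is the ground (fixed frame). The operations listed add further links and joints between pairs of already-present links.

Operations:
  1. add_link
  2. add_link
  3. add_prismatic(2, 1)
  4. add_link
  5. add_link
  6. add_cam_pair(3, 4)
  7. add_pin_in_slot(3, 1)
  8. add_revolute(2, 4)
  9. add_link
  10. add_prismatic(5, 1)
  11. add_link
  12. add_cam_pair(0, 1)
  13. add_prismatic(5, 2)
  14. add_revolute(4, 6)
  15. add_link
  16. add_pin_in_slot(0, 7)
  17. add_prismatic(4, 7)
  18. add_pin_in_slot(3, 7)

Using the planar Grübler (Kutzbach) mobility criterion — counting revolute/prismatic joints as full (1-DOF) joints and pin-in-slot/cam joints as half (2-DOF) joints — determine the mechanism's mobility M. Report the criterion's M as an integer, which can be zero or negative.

M = 4

link 0 = ground. State L|J1|J2 = 1|0|0
+link1  2|0|0
+link2  3|0|0
P(2,1) f=1→J1  3|1|0
+link3  4|1|0
+link4  5|1|0
C(3,4) f=2→J2  5|1|1
PS(3,1) f=2→J2  5|1|2
R(2,4) f=1→J1  5|2|2
+link5  6|2|2
P(5,1) f=1→J1  6|3|2
+link6  7|3|2
C(0,1) f=2→J2  7|3|3
P(5,2) f=1→J1  7|4|3
R(4,6) f=1→J1  7|5|3
+link7  8|5|3
PS(0,7) f=2→J2  8|5|4
P(4,7) f=1→J1  8|6|4
PS(3,7) f=2→J2  8|6|5
M = 3(8−1)−2·6−5 = 21−12−5 = 4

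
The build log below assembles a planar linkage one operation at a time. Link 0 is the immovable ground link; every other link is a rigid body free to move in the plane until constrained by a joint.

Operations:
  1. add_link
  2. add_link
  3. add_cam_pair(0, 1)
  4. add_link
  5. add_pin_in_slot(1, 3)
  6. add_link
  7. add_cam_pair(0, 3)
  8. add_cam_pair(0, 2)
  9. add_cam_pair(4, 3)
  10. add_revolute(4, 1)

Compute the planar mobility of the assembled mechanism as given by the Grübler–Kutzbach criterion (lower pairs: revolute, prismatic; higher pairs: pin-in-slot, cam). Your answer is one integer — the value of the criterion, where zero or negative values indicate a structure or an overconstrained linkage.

M = 5

[1;0;0] (link 0 is ground)
L+ [2;0;0]
L+ [3;0;0]
C(0,1)∈J2 [3;0;1]
L+ [4;0;1]
PS(1,3)∈J2 [4;0;2]
L+ [5;0;2]
C(0,3)∈J2 [5;0;3]
C(0,2)∈J2 [5;0;4]
C(4,3)∈J2 [5;0;5]
R(4,1)∈J1 [5;1;5]
mobility = 12 − 2 − 5 = 5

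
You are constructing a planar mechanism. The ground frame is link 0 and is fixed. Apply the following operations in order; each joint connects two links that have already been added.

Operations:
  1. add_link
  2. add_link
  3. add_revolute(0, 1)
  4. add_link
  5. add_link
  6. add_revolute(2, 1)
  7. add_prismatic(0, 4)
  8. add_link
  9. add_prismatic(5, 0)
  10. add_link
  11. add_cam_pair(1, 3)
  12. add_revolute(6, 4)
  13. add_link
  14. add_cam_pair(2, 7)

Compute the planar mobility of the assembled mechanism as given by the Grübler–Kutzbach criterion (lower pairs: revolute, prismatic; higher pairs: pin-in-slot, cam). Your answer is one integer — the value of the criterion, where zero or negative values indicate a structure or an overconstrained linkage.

[1;0;0] (link 0 is ground)
L+ [2;0;0]
L+ [3;0;0]
R(0,1)∈J1 [3;1;0]
L+ [4;1;0]
L+ [5;1;0]
R(2,1)∈J1 [5;2;0]
P(0,4)∈J1 [5;3;0]
L+ [6;3;0]
P(5,0)∈J1 [6;4;0]
L+ [7;4;0]
C(1,3)∈J2 [7;4;1]
R(6,4)∈J1 [7;5;1]
L+ [8;5;1]
C(2,7)∈J2 [8;5;2]
mobility = 21 − 10 − 2 = 9

M = 9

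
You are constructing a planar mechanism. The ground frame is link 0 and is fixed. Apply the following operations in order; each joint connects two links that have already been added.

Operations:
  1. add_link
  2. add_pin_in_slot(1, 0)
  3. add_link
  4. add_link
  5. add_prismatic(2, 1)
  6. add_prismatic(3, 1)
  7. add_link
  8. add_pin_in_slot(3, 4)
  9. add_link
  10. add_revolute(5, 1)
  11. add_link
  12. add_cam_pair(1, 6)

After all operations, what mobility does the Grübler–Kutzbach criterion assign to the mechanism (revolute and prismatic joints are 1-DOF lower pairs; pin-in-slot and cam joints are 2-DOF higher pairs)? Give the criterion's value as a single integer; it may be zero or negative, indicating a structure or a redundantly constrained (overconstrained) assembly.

link 0 = ground. State L|J1|J2 = 1|0|0
+link1  2|0|0
PS(1,0) f=2→J2  2|0|1
+link2  3|0|1
+link3  4|0|1
P(2,1) f=1→J1  4|1|1
P(3,1) f=1→J1  4|2|1
+link4  5|2|1
PS(3,4) f=2→J2  5|2|2
+link5  6|2|2
R(5,1) f=1→J1  6|3|2
+link6  7|3|2
C(1,6) f=2→J2  7|3|3
M = 3(7−1)−2·3−3 = 18−6−3 = 9

M = 9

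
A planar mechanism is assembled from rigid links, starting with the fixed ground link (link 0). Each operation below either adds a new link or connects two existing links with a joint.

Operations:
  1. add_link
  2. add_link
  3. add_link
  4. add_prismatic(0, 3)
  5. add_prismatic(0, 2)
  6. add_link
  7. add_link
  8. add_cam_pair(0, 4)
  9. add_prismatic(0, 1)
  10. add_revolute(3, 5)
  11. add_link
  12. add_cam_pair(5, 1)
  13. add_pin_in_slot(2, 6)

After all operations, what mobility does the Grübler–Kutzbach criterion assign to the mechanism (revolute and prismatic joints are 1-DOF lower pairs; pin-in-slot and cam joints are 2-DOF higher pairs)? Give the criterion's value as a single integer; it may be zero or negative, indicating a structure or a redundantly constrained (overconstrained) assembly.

M = 7

ground; <1,0,0>
#1 <2,0,0>
#2 <3,0,0>
#3 <4,0,0>
P:0↔3 J1 <4,1,0>
P:0↔2 J1 <4,2,0>
#4 <5,2,0>
#5 <6,2,0>
C:0↔4 J2 <6,2,1>
P:0↔1 J1 <6,3,1>
R:3↔5 J1 <6,4,1>
#6 <7,4,1>
C:5↔1 J2 <7,4,2>
PS:2↔6 J2 <7,4,3>
3×6 − 2×4 − 1×3 = 7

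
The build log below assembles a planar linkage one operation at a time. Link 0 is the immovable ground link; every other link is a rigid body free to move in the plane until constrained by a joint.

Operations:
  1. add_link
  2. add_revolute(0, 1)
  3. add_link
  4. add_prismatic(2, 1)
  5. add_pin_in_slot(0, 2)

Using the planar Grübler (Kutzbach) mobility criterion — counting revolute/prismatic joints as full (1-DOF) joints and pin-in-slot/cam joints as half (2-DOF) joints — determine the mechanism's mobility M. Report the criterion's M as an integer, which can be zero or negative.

M = 1

[1;0;0] (link 0 is ground)
L+ [2;0;0]
R(0,1)∈J1 [2;1;0]
L+ [3;1;0]
P(2,1)∈J1 [3;2;0]
PS(0,2)∈J2 [3;2;1]
mobility = 6 − 4 − 1 = 1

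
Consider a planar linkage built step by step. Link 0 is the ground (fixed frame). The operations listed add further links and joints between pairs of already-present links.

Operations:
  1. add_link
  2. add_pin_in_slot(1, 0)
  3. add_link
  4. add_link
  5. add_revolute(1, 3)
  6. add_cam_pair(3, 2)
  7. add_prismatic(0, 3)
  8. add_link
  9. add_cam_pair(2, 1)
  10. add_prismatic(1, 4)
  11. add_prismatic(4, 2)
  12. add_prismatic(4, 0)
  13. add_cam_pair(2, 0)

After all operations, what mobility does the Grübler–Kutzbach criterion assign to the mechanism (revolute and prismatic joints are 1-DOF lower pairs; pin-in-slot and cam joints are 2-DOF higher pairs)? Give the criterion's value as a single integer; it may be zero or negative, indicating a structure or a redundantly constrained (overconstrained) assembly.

ground; <1,0,0>
#1 <2,0,0>
PS:1↔0 J2 <2,0,1>
#2 <3,0,1>
#3 <4,0,1>
R:1↔3 J1 <4,1,1>
C:3↔2 J2 <4,1,2>
P:0↔3 J1 <4,2,2>
#4 <5,2,2>
C:2↔1 J2 <5,2,3>
P:1↔4 J1 <5,3,3>
P:4↔2 J1 <5,4,3>
P:4↔0 J1 <5,5,3>
C:2↔0 J2 <5,5,4>
3×4 − 2×5 − 1×4 = -2

M = -2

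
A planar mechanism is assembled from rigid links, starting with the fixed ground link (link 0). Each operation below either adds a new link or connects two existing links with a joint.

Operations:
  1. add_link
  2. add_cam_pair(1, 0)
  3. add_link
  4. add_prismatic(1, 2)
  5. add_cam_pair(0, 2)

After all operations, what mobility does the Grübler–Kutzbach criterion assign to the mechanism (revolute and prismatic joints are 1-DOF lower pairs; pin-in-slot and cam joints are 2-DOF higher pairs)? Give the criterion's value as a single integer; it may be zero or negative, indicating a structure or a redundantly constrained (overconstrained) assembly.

ground; <1,0,0>
#1 <2,0,0>
C:1↔0 J2 <2,0,1>
#2 <3,0,1>
P:1↔2 J1 <3,1,1>
C:0↔2 J2 <3,1,2>
3×2 − 2×1 − 1×2 = 2

M = 2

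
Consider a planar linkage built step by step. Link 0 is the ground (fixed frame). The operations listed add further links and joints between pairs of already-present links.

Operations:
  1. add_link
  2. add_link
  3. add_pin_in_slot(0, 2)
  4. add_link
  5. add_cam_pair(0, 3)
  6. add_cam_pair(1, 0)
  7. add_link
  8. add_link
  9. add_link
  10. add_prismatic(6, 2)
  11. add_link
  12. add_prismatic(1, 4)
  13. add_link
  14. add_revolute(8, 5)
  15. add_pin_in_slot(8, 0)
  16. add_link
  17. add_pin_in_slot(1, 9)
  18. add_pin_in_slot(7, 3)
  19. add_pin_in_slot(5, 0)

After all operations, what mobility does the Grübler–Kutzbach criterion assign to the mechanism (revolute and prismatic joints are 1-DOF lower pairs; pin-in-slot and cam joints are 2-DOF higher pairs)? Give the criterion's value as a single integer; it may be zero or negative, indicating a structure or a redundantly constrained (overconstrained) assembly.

link 0 = ground. State L|J1|J2 = 1|0|0
+link1  2|0|0
+link2  3|0|0
PS(0,2) f=2→J2  3|0|1
+link3  4|0|1
C(0,3) f=2→J2  4|0|2
C(1,0) f=2→J2  4|0|3
+link4  5|0|3
+link5  6|0|3
+link6  7|0|3
P(6,2) f=1→J1  7|1|3
+link7  8|1|3
P(1,4) f=1→J1  8|2|3
+link8  9|2|3
R(8,5) f=1→J1  9|3|3
PS(8,0) f=2→J2  9|3|4
+link9  10|3|4
PS(1,9) f=2→J2  10|3|5
PS(7,3) f=2→J2  10|3|6
PS(5,0) f=2→J2  10|3|7
M = 3(10−1)−2·3−7 = 27−6−7 = 14

M = 14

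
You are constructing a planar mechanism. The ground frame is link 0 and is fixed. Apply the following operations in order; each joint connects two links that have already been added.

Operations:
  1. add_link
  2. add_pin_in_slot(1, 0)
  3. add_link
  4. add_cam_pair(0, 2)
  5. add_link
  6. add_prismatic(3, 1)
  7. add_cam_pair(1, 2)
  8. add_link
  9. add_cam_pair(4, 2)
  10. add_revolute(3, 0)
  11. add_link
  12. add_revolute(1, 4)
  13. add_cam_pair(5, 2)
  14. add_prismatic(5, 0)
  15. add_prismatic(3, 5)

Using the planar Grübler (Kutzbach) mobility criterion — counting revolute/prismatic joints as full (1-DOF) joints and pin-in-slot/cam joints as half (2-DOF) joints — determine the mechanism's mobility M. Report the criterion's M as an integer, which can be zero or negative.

[1;0;0] (link 0 is ground)
L+ [2;0;0]
PS(1,0)∈J2 [2;0;1]
L+ [3;0;1]
C(0,2)∈J2 [3;0;2]
L+ [4;0;2]
P(3,1)∈J1 [4;1;2]
C(1,2)∈J2 [4;1;3]
L+ [5;1;3]
C(4,2)∈J2 [5;1;4]
R(3,0)∈J1 [5;2;4]
L+ [6;2;4]
R(1,4)∈J1 [6;3;4]
C(5,2)∈J2 [6;3;5]
P(5,0)∈J1 [6;4;5]
P(3,5)∈J1 [6;5;5]
mobility = 15 − 10 − 5 = 0

M = 0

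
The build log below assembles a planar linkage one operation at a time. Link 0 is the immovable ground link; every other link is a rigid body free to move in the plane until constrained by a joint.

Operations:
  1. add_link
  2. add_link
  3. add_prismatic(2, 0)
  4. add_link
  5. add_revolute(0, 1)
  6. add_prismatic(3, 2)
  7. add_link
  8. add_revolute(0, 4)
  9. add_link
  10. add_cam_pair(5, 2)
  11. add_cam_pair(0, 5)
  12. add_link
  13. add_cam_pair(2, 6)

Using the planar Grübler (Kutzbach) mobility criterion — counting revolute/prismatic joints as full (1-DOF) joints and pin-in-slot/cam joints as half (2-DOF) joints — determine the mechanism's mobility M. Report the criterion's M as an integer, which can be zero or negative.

M = 7

[1;0;0] (link 0 is ground)
L+ [2;0;0]
L+ [3;0;0]
P(2,0)∈J1 [3;1;0]
L+ [4;1;0]
R(0,1)∈J1 [4;2;0]
P(3,2)∈J1 [4;3;0]
L+ [5;3;0]
R(0,4)∈J1 [5;4;0]
L+ [6;4;0]
C(5,2)∈J2 [6;4;1]
C(0,5)∈J2 [6;4;2]
L+ [7;4;2]
C(2,6)∈J2 [7;4;3]
mobility = 18 − 8 − 3 = 7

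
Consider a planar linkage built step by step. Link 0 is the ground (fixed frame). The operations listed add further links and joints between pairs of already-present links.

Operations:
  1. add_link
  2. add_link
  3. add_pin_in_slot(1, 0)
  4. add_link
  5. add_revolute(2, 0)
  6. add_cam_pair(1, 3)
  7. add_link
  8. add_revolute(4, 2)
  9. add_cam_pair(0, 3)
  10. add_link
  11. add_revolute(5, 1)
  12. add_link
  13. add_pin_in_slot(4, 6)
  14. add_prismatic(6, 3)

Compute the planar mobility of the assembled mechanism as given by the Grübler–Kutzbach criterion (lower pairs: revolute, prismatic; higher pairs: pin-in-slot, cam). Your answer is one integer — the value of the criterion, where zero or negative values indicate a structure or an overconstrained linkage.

M = 6

[1;0;0] (link 0 is ground)
L+ [2;0;0]
L+ [3;0;0]
PS(1,0)∈J2 [3;0;1]
L+ [4;0;1]
R(2,0)∈J1 [4;1;1]
C(1,3)∈J2 [4;1;2]
L+ [5;1;2]
R(4,2)∈J1 [5;2;2]
C(0,3)∈J2 [5;2;3]
L+ [6;2;3]
R(5,1)∈J1 [6;3;3]
L+ [7;3;3]
PS(4,6)∈J2 [7;3;4]
P(6,3)∈J1 [7;4;4]
mobility = 18 − 8 − 4 = 6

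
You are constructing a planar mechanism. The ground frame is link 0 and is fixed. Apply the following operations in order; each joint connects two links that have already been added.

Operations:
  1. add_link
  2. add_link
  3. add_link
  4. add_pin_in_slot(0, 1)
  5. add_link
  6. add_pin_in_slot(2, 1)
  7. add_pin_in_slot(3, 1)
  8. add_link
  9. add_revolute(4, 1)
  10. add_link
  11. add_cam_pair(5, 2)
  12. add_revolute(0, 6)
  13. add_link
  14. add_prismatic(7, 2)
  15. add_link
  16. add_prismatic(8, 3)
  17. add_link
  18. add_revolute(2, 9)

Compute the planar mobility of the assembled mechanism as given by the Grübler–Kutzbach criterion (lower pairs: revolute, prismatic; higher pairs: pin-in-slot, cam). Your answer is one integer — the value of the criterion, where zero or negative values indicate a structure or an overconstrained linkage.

M = 13

ground; <1,0,0>
#1 <2,0,0>
#2 <3,0,0>
#3 <4,0,0>
PS:0↔1 J2 <4,0,1>
#4 <5,0,1>
PS:2↔1 J2 <5,0,2>
PS:3↔1 J2 <5,0,3>
#5 <6,0,3>
R:4↔1 J1 <6,1,3>
#6 <7,1,3>
C:5↔2 J2 <7,1,4>
R:0↔6 J1 <7,2,4>
#7 <8,2,4>
P:7↔2 J1 <8,3,4>
#8 <9,3,4>
P:8↔3 J1 <9,4,4>
#9 <10,4,4>
R:2↔9 J1 <10,5,4>
3×9 − 2×5 − 1×4 = 13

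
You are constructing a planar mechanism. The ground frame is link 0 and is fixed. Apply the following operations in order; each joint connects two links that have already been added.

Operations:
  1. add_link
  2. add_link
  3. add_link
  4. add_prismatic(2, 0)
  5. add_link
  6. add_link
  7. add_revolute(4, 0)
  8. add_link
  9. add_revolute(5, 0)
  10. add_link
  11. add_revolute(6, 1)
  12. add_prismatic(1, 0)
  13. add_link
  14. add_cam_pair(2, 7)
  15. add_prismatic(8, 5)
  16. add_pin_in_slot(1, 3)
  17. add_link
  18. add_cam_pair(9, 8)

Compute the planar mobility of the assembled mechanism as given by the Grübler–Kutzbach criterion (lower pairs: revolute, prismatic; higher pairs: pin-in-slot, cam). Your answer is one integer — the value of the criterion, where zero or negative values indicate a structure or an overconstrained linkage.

M = 12

[1;0;0] (link 0 is ground)
L+ [2;0;0]
L+ [3;0;0]
L+ [4;0;0]
P(2,0)∈J1 [4;1;0]
L+ [5;1;0]
L+ [6;1;0]
R(4,0)∈J1 [6;2;0]
L+ [7;2;0]
R(5,0)∈J1 [7;3;0]
L+ [8;3;0]
R(6,1)∈J1 [8;4;0]
P(1,0)∈J1 [8;5;0]
L+ [9;5;0]
C(2,7)∈J2 [9;5;1]
P(8,5)∈J1 [9;6;1]
PS(1,3)∈J2 [9;6;2]
L+ [10;6;2]
C(9,8)∈J2 [10;6;3]
mobility = 27 − 12 − 3 = 12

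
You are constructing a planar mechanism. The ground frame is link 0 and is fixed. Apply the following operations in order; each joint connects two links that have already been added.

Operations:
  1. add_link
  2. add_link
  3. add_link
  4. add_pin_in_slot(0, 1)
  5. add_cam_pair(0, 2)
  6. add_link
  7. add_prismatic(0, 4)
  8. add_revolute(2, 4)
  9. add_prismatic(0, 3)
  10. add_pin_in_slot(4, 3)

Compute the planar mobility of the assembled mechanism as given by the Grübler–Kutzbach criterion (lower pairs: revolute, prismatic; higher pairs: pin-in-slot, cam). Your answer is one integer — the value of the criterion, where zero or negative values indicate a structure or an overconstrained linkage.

(L,J1,J2)=(1,0,0); link0 fixed
link1: (2,0,0)
link2: (3,0,0)
link3: (4,0,0)
PS 0-1 [J2]: (4,0,1)
C 0-2 [J2]: (4,0,2)
link4: (5,0,2)
P 0-4 [J1]: (5,1,2)
R 2-4 [J1]: (5,2,2)
P 0-3 [J1]: (5,3,2)
PS 4-3 [J2]: (5,3,3)
Grübler: 3·4 − 2·3 − 3 = 3

M = 3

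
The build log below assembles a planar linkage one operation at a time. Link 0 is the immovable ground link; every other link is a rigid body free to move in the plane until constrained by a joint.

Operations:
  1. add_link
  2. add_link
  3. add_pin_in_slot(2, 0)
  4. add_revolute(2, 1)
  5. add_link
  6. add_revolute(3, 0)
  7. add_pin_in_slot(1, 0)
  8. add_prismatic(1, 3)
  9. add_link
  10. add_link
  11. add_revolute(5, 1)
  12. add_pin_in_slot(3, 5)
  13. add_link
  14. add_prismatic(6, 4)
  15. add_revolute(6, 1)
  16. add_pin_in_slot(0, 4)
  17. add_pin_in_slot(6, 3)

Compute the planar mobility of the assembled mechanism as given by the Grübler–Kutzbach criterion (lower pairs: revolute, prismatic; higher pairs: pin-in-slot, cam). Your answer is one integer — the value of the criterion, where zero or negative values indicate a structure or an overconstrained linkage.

[1;0;0] (link 0 is ground)
L+ [2;0;0]
L+ [3;0;0]
PS(2,0)∈J2 [3;0;1]
R(2,1)∈J1 [3;1;1]
L+ [4;1;1]
R(3,0)∈J1 [4;2;1]
PS(1,0)∈J2 [4;2;2]
P(1,3)∈J1 [4;3;2]
L+ [5;3;2]
L+ [6;3;2]
R(5,1)∈J1 [6;4;2]
PS(3,5)∈J2 [6;4;3]
L+ [7;4;3]
P(6,4)∈J1 [7;5;3]
R(6,1)∈J1 [7;6;3]
PS(0,4)∈J2 [7;6;4]
PS(6,3)∈J2 [7;6;5]
mobility = 18 − 12 − 5 = 1

M = 1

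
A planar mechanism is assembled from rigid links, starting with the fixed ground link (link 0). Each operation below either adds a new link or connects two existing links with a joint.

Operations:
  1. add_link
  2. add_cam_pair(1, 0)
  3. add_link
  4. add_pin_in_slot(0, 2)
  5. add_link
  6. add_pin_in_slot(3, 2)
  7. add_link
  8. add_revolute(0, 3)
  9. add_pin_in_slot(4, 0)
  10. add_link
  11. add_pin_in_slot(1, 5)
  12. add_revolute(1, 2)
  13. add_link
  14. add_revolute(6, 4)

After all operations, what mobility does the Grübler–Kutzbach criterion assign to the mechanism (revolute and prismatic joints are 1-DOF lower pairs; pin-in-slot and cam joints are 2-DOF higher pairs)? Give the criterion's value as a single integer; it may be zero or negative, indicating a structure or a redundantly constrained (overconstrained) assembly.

M = 7

link 0 = ground. State L|J1|J2 = 1|0|0
+link1  2|0|0
C(1,0) f=2→J2  2|0|1
+link2  3|0|1
PS(0,2) f=2→J2  3|0|2
+link3  4|0|2
PS(3,2) f=2→J2  4|0|3
+link4  5|0|3
R(0,3) f=1→J1  5|1|3
PS(4,0) f=2→J2  5|1|4
+link5  6|1|4
PS(1,5) f=2→J2  6|1|5
R(1,2) f=1→J1  6|2|5
+link6  7|2|5
R(6,4) f=1→J1  7|3|5
M = 3(7−1)−2·3−5 = 18−6−5 = 7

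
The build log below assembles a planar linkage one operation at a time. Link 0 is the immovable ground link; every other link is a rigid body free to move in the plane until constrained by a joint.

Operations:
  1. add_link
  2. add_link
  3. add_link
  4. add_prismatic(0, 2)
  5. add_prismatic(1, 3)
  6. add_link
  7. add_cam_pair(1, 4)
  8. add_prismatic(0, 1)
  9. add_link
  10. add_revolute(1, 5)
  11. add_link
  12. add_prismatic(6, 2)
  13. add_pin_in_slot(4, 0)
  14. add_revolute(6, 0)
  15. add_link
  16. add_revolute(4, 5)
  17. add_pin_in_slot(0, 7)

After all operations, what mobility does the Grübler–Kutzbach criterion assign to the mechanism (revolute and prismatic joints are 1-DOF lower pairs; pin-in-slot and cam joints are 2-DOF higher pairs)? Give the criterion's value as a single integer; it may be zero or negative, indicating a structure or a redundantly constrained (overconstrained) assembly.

M = 4

ground; <1,0,0>
#1 <2,0,0>
#2 <3,0,0>
#3 <4,0,0>
P:0↔2 J1 <4,1,0>
P:1↔3 J1 <4,2,0>
#4 <5,2,0>
C:1↔4 J2 <5,2,1>
P:0↔1 J1 <5,3,1>
#5 <6,3,1>
R:1↔5 J1 <6,4,1>
#6 <7,4,1>
P:6↔2 J1 <7,5,1>
PS:4↔0 J2 <7,5,2>
R:6↔0 J1 <7,6,2>
#7 <8,6,2>
R:4↔5 J1 <8,7,2>
PS:0↔7 J2 <8,7,3>
3×7 − 2×7 − 1×3 = 4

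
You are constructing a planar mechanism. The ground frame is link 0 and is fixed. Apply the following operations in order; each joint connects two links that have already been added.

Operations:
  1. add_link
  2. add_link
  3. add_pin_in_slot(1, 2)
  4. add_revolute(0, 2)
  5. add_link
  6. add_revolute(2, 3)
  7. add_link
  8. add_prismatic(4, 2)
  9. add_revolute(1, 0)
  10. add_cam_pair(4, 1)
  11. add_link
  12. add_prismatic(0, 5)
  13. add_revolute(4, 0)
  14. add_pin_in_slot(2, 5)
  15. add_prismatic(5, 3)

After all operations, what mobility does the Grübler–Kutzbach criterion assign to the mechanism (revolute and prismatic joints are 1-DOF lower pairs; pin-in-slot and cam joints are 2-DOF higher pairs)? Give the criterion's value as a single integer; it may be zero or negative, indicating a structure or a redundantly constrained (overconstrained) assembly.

link 0 = ground. State L|J1|J2 = 1|0|0
+link1  2|0|0
+link2  3|0|0
PS(1,2) f=2→J2  3|0|1
R(0,2) f=1→J1  3|1|1
+link3  4|1|1
R(2,3) f=1→J1  4|2|1
+link4  5|2|1
P(4,2) f=1→J1  5|3|1
R(1,0) f=1→J1  5|4|1
C(4,1) f=2→J2  5|4|2
+link5  6|4|2
P(0,5) f=1→J1  6|5|2
R(4,0) f=1→J1  6|6|2
PS(2,5) f=2→J2  6|6|3
P(5,3) f=1→J1  6|7|3
M = 3(6−1)−2·7−3 = 15−14−3 = -2

M = -2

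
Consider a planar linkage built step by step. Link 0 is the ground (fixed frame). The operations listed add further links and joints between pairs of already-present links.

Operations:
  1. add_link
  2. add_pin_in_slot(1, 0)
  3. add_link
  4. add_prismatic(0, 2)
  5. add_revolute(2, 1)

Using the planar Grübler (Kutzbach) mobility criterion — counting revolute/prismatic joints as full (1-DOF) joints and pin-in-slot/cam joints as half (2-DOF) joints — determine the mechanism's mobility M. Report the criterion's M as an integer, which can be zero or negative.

M = 1

[1;0;0] (link 0 is ground)
L+ [2;0;0]
PS(1,0)∈J2 [2;0;1]
L+ [3;0;1]
P(0,2)∈J1 [3;1;1]
R(2,1)∈J1 [3;2;1]
mobility = 6 − 4 − 1 = 1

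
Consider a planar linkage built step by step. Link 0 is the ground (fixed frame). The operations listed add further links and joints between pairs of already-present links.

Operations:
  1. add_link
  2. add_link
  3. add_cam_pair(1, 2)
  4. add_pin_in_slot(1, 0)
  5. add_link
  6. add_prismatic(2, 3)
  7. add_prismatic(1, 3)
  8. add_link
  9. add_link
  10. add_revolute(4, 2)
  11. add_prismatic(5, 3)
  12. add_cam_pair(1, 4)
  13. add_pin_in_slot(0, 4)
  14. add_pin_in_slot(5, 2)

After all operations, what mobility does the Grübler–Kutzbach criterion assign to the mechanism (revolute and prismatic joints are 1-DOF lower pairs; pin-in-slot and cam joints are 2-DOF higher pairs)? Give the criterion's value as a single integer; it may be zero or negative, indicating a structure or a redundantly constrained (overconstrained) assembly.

M = 2

ground; <1,0,0>
#1 <2,0,0>
#2 <3,0,0>
C:1↔2 J2 <3,0,1>
PS:1↔0 J2 <3,0,2>
#3 <4,0,2>
P:2↔3 J1 <4,1,2>
P:1↔3 J1 <4,2,2>
#4 <5,2,2>
#5 <6,2,2>
R:4↔2 J1 <6,3,2>
P:5↔3 J1 <6,4,2>
C:1↔4 J2 <6,4,3>
PS:0↔4 J2 <6,4,4>
PS:5↔2 J2 <6,4,5>
3×5 − 2×4 − 1×5 = 2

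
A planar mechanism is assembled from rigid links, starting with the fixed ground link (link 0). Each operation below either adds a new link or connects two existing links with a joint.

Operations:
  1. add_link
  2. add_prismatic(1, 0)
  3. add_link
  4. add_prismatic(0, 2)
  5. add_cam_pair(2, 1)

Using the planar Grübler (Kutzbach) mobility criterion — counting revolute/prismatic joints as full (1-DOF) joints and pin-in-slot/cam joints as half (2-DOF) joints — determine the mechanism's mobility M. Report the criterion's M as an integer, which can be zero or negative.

M = 1

link 0 = ground. State L|J1|J2 = 1|0|0
+link1  2|0|0
P(1,0) f=1→J1  2|1|0
+link2  3|1|0
P(0,2) f=1→J1  3|2|0
C(2,1) f=2→J2  3|2|1
M = 3(3−1)−2·2−1 = 6−4−1 = 1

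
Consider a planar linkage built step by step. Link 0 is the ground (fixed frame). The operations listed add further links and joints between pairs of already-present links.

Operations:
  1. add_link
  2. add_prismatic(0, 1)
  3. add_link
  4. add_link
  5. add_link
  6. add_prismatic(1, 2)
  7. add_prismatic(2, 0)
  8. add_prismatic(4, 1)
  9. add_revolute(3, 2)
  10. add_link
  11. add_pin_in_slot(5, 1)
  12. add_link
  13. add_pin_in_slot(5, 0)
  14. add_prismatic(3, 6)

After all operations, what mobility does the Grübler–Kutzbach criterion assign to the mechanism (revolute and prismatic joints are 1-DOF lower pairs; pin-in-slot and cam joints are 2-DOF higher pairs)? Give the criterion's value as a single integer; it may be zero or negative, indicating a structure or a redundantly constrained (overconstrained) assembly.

ground; <1,0,0>
#1 <2,0,0>
P:0↔1 J1 <2,1,0>
#2 <3,1,0>
#3 <4,1,0>
#4 <5,1,0>
P:1↔2 J1 <5,2,0>
P:2↔0 J1 <5,3,0>
P:4↔1 J1 <5,4,0>
R:3↔2 J1 <5,5,0>
#5 <6,5,0>
PS:5↔1 J2 <6,5,1>
#6 <7,5,1>
PS:5↔0 J2 <7,5,2>
P:3↔6 J1 <7,6,2>
3×6 − 2×6 − 1×2 = 4

M = 4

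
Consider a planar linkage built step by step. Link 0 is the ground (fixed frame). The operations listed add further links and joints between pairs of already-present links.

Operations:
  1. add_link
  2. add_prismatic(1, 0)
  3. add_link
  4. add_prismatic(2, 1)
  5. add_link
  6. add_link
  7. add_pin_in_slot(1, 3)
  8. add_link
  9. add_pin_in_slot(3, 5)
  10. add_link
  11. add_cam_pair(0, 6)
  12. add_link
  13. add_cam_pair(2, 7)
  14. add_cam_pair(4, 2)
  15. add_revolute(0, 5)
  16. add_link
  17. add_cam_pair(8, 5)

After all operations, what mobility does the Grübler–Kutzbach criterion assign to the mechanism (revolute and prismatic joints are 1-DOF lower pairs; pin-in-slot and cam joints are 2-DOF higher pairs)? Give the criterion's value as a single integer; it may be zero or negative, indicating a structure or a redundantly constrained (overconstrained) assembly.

M = 12

link 0 = ground. State L|J1|J2 = 1|0|0
+link1  2|0|0
P(1,0) f=1→J1  2|1|0
+link2  3|1|0
P(2,1) f=1→J1  3|2|0
+link3  4|2|0
+link4  5|2|0
PS(1,3) f=2→J2  5|2|1
+link5  6|2|1
PS(3,5) f=2→J2  6|2|2
+link6  7|2|2
C(0,6) f=2→J2  7|2|3
+link7  8|2|3
C(2,7) f=2→J2  8|2|4
C(4,2) f=2→J2  8|2|5
R(0,5) f=1→J1  8|3|5
+link8  9|3|5
C(8,5) f=2→J2  9|3|6
M = 3(9−1)−2·3−6 = 24−6−6 = 12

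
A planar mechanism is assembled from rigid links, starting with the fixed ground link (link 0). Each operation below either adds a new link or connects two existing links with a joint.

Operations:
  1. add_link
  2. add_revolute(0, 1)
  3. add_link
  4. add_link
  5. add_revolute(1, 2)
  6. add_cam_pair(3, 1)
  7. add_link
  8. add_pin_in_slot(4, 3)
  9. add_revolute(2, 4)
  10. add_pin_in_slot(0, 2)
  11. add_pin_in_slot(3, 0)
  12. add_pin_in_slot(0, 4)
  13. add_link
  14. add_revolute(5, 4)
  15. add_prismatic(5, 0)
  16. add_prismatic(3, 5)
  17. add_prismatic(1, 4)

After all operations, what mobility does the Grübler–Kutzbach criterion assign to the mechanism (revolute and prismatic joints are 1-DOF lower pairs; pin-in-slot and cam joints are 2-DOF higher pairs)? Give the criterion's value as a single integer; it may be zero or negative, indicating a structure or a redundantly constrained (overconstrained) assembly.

M = -4

ground; <1,0,0>
#1 <2,0,0>
R:0↔1 J1 <2,1,0>
#2 <3,1,0>
#3 <4,1,0>
R:1↔2 J1 <4,2,0>
C:3↔1 J2 <4,2,1>
#4 <5,2,1>
PS:4↔3 J2 <5,2,2>
R:2↔4 J1 <5,3,2>
PS:0↔2 J2 <5,3,3>
PS:3↔0 J2 <5,3,4>
PS:0↔4 J2 <5,3,5>
#5 <6,3,5>
R:5↔4 J1 <6,4,5>
P:5↔0 J1 <6,5,5>
P:3↔5 J1 <6,6,5>
P:1↔4 J1 <6,7,5>
3×5 − 2×7 − 1×5 = -4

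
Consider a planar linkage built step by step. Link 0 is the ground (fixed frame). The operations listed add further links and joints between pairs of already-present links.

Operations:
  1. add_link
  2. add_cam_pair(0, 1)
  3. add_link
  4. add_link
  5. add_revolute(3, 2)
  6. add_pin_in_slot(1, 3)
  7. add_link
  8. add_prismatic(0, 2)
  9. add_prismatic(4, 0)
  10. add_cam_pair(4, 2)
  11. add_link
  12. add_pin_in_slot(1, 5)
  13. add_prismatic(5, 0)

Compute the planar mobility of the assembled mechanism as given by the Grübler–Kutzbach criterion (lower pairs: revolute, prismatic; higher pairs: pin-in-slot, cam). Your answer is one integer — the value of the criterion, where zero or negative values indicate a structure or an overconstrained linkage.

ground; <1,0,0>
#1 <2,0,0>
C:0↔1 J2 <2,0,1>
#2 <3,0,1>
#3 <4,0,1>
R:3↔2 J1 <4,1,1>
PS:1↔3 J2 <4,1,2>
#4 <5,1,2>
P:0↔2 J1 <5,2,2>
P:4↔0 J1 <5,3,2>
C:4↔2 J2 <5,3,3>
#5 <6,3,3>
PS:1↔5 J2 <6,3,4>
P:5↔0 J1 <6,4,4>
3×5 − 2×4 − 1×4 = 3

M = 3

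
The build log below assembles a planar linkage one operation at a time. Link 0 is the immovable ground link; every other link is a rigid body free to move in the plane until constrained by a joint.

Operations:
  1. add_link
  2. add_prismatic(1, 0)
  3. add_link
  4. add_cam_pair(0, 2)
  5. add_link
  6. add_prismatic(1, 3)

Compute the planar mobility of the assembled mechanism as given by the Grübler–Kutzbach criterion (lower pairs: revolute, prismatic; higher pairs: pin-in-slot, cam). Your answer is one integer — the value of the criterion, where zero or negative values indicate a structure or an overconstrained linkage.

L=1 J1=0 J2=0
add link → L=2 J1=0 J2=0
P@1,0 dof=1 J1 → L=2 J1=1 J2=0
add link → L=3 J1=1 J2=0
C@0,2 dof=2 J2 → L=3 J1=1 J2=1
add link → L=4 J1=1 J2=1
P@1,3 dof=1 J1 → L=4 J1=2 J2=1
M=3(L−1)−2J1−J2=3·3−2·2−1=4

M = 4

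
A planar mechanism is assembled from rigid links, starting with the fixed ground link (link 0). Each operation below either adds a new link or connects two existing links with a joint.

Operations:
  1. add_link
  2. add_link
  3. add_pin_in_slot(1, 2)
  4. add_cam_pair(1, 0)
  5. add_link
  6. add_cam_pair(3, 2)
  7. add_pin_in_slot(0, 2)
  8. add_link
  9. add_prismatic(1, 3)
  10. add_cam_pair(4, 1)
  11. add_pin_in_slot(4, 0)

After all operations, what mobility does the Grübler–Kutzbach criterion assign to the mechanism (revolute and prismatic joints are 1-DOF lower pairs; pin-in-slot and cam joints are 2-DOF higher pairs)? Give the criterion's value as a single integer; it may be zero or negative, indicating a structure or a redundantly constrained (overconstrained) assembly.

M = 4

ground; <1,0,0>
#1 <2,0,0>
#2 <3,0,0>
PS:1↔2 J2 <3,0,1>
C:1↔0 J2 <3,0,2>
#3 <4,0,2>
C:3↔2 J2 <4,0,3>
PS:0↔2 J2 <4,0,4>
#4 <5,0,4>
P:1↔3 J1 <5,1,4>
C:4↔1 J2 <5,1,5>
PS:4↔0 J2 <5,1,6>
3×4 − 2×1 − 1×6 = 4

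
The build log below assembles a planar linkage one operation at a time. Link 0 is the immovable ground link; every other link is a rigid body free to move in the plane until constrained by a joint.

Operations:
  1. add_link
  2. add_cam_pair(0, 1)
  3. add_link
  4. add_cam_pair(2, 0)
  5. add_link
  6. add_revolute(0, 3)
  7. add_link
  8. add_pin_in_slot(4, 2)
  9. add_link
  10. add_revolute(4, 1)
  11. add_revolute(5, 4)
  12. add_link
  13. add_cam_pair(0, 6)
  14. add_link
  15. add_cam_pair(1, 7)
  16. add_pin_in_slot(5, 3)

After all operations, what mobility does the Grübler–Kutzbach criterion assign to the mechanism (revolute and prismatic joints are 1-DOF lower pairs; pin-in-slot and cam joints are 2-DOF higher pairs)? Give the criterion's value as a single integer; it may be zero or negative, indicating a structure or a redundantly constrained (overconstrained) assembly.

M = 9

[1;0;0] (link 0 is ground)
L+ [2;0;0]
C(0,1)∈J2 [2;0;1]
L+ [3;0;1]
C(2,0)∈J2 [3;0;2]
L+ [4;0;2]
R(0,3)∈J1 [4;1;2]
L+ [5;1;2]
PS(4,2)∈J2 [5;1;3]
L+ [6;1;3]
R(4,1)∈J1 [6;2;3]
R(5,4)∈J1 [6;3;3]
L+ [7;3;3]
C(0,6)∈J2 [7;3;4]
L+ [8;3;4]
C(1,7)∈J2 [8;3;5]
PS(5,3)∈J2 [8;3;6]
mobility = 21 − 6 − 6 = 9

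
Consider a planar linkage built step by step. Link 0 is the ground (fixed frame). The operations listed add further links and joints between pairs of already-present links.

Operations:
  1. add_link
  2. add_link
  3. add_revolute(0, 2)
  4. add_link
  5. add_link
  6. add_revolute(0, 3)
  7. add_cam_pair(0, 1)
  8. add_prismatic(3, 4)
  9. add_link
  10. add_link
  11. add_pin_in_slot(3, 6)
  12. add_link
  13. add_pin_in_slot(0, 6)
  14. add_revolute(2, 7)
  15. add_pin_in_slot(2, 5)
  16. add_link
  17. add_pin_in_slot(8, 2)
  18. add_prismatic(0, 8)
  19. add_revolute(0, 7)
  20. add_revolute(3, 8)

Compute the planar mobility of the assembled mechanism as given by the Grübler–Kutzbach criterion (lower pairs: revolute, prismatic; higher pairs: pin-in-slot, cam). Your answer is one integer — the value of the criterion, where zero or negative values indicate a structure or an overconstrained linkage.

M = 5

ground; <1,0,0>
#1 <2,0,0>
#2 <3,0,0>
R:0↔2 J1 <3,1,0>
#3 <4,1,0>
#4 <5,1,0>
R:0↔3 J1 <5,2,0>
C:0↔1 J2 <5,2,1>
P:3↔4 J1 <5,3,1>
#5 <6,3,1>
#6 <7,3,1>
PS:3↔6 J2 <7,3,2>
#7 <8,3,2>
PS:0↔6 J2 <8,3,3>
R:2↔7 J1 <8,4,3>
PS:2↔5 J2 <8,4,4>
#8 <9,4,4>
PS:8↔2 J2 <9,4,5>
P:0↔8 J1 <9,5,5>
R:0↔7 J1 <9,6,5>
R:3↔8 J1 <9,7,5>
3×8 − 2×7 − 1×5 = 5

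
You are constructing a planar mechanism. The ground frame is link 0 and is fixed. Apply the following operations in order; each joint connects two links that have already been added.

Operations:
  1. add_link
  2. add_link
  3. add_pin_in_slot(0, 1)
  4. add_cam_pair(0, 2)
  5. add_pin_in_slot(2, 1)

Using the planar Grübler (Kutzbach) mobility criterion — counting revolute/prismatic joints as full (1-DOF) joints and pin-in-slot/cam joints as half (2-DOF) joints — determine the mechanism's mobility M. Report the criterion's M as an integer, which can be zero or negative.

M = 3

[1;0;0] (link 0 is ground)
L+ [2;0;0]
L+ [3;0;0]
PS(0,1)∈J2 [3;0;1]
C(0,2)∈J2 [3;0;2]
PS(2,1)∈J2 [3;0;3]
mobility = 6 − 0 − 3 = 3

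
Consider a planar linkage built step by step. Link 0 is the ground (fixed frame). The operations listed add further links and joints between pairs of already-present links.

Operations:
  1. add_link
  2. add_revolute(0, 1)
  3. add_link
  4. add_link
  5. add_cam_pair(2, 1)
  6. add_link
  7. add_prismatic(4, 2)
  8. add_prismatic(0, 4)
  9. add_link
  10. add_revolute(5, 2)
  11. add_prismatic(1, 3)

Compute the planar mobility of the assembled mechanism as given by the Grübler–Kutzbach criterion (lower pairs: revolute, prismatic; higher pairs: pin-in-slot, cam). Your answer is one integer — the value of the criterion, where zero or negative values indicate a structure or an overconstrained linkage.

[1;0;0] (link 0 is ground)
L+ [2;0;0]
R(0,1)∈J1 [2;1;0]
L+ [3;1;0]
L+ [4;1;0]
C(2,1)∈J2 [4;1;1]
L+ [5;1;1]
P(4,2)∈J1 [5;2;1]
P(0,4)∈J1 [5;3;1]
L+ [6;3;1]
R(5,2)∈J1 [6;4;1]
P(1,3)∈J1 [6;5;1]
mobility = 15 − 10 − 1 = 4

M = 4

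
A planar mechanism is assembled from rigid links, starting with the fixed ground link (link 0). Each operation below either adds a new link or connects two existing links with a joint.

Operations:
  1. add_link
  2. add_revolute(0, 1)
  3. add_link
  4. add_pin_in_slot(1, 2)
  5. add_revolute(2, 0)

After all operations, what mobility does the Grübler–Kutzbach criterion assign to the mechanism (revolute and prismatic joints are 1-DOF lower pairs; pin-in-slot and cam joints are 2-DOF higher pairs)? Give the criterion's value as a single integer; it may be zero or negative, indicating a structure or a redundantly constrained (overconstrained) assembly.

M = 1

L=1 J1=0 J2=0
add link → L=2 J1=0 J2=0
R@0,1 dof=1 J1 → L=2 J1=1 J2=0
add link → L=3 J1=1 J2=0
PS@1,2 dof=2 J2 → L=3 J1=1 J2=1
R@2,0 dof=1 J1 → L=3 J1=2 J2=1
M=3(L−1)−2J1−J2=3·2−2·2−1=1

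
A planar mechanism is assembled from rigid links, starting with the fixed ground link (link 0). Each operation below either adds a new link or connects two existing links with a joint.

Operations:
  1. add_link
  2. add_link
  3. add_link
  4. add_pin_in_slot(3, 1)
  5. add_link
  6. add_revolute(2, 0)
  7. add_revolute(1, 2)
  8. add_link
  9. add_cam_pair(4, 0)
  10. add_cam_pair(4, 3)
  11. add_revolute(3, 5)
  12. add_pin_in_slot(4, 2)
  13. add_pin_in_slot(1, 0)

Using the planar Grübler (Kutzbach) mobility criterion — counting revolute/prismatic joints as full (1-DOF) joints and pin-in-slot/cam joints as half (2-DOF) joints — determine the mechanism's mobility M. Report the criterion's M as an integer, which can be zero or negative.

(L,J1,J2)=(1,0,0); link0 fixed
link1: (2,0,0)
link2: (3,0,0)
link3: (4,0,0)
PS 3-1 [J2]: (4,0,1)
link4: (5,0,1)
R 2-0 [J1]: (5,1,1)
R 1-2 [J1]: (5,2,1)
link5: (6,2,1)
C 4-0 [J2]: (6,2,2)
C 4-3 [J2]: (6,2,3)
R 3-5 [J1]: (6,3,3)
PS 4-2 [J2]: (6,3,4)
PS 1-0 [J2]: (6,3,5)
Grübler: 3·5 − 2·3 − 5 = 4

M = 4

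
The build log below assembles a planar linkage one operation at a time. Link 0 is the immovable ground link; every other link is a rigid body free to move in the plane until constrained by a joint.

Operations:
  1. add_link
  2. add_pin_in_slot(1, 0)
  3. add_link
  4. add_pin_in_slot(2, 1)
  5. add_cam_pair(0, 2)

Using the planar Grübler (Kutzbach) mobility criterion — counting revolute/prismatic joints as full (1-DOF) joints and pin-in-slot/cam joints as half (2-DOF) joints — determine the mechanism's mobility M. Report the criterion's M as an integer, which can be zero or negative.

M = 3

ground; <1,0,0>
#1 <2,0,0>
PS:1↔0 J2 <2,0,1>
#2 <3,0,1>
PS:2↔1 J2 <3,0,2>
C:0↔2 J2 <3,0,3>
3×2 − 2×0 − 1×3 = 3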